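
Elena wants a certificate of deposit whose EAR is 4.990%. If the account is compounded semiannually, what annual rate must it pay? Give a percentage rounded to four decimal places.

(1 + r/2)^2 − 1 = 0.04990, so 1 + r/2 = 1.04990^(1/2).
r/2 = 0.024646, so r = 0.049293 = 4.9293%.

4.9293%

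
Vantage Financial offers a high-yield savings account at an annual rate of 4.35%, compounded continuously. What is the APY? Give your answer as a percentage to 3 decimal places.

With continuous compounding, EAR = e^0.0435 − 1.
e^0.0435 = 1.044460, so EAR = 0.044460 = 4.446%.

4.446%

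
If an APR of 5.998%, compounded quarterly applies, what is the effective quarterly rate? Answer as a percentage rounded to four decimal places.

1.4995%

With a nominal annual rate compounded quarterly, the periodic rate is the nominal rate divided by 4.
i = 0.05998 / 4 = 0.0149950 = 1.4995%.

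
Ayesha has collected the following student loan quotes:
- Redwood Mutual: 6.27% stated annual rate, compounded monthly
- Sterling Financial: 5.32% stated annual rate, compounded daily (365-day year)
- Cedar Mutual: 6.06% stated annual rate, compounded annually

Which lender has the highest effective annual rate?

Redwood Mutual: (1 + 0.0627/12)^12 − 1 = 6.453%
Sterling Financial: (1 + 0.0532/365)^365 − 1 = 5.464%
Cedar Mutual: compounded annually, EAR = 6.060%
The highest effective annual rate is Redwood Mutual at 6.453%.

Redwood Mutual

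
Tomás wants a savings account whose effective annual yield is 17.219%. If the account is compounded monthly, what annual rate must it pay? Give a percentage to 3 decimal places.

15.993%

(1 + r/12)^12 − 1 = 0.17219, so 1 + r/12 = 1.17219^(1/12).
r/12 = 0.013328, so r = 0.159930 = 15.993%.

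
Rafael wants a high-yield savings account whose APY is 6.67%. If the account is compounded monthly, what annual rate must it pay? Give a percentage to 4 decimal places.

6.4744%

(1 + r/12)^12 − 1 = 0.0667, so 1 + r/12 = 1.0667^(1/12).
r/12 = 0.005395, so r = 0.064744 = 6.4744%.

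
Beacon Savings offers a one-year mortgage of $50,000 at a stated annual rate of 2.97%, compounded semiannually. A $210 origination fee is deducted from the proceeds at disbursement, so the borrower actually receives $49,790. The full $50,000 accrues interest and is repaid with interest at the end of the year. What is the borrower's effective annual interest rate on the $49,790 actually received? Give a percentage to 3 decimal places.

3.426%

Amount owed after one year: 50,000 × (1 + 0.0297/2)^2 = 50,000 × 1.029921 = $51,496.03.
Effective rate on net proceeds: 51,496.03 / 49,790 − 1 = 0.034264 = 3.426%.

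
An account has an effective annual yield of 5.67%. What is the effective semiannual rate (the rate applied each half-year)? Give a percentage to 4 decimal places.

The per-half-year rate i satisfies (1 + i)^2 = 1 + 0.0567.
i = 1.0567^(1/2) − 1 = 0.0279591 = 2.7959%.

2.7959%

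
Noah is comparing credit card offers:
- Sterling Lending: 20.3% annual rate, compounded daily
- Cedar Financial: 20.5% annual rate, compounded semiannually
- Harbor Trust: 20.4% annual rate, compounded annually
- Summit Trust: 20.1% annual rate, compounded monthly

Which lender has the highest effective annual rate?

Sterling Lending: (1 + 0.203/365)^365 − 1 = 22.500%
Cedar Financial: (1 + 0.205/2)^2 − 1 = 21.551%
Harbor Trust: compounded annually, EAR = 20.400%
Summit Trust: (1 + 0.201/12)^12 − 1 = 22.059%
The highest effective annual rate is Sterling Lending at 22.500%.

Sterling Lending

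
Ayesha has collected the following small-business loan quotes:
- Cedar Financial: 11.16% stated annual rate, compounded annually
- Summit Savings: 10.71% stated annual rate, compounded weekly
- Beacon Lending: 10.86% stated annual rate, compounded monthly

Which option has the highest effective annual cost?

Beacon Lending

Cedar Financial: compounded annually, EAR = 11.160%
Summit Savings: (1 + 0.1071/52)^52 − 1 = 11.292%
Beacon Lending: (1 + 0.1086/12)^12 − 1 = 11.417%
The highest effective annual rate is Beacon Lending at 11.417%.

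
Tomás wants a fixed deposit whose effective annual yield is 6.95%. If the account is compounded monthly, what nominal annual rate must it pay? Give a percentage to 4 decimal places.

(1 + r/12)^12 − 1 = 0.0695, so 1 + r/12 = 1.0695^(1/12).
r/12 = 0.005615, so r = 0.067380 = 6.7380%.

6.7380%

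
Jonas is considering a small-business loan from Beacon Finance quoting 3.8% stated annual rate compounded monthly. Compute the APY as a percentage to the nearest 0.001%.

EAR = (1 + 0.038/12)^12 − 1.
= (1 + 0.003167)^12 − 1 = 1.038669 − 1 = 3.867%.

3.867%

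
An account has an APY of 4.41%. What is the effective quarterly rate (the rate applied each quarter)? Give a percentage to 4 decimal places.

The per-quarter rate i satisfies (1 + i)^4 = 1 + 0.0441.
i = 1.0441^(1/4) − 1 = 0.0108472 = 1.0847%.

1.0847%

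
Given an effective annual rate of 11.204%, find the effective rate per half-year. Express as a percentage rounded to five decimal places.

The per-half-year rate i satisfies (1 + i)^2 = 1 + 0.11204.
i = 1.11204^(1/2) − 1 = 0.0545331 = 5.45331%.

5.45331%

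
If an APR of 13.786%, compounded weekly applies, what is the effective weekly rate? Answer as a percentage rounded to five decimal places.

0.26512%

With a nominal annual rate compounded weekly, the periodic rate is the nominal rate divided by 52.
i = 0.13786 / 52 = 0.0026512 = 0.26512%.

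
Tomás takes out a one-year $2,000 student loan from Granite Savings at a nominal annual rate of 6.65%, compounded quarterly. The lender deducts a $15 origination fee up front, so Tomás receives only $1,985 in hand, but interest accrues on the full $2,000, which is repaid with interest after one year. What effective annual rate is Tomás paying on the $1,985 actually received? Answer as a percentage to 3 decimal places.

Amount owed after one year: 2,000 × (1 + 0.0665/4)^4 = 2,000 × 1.068177 = $2,136.35.
Effective rate on net proceeds: 2,136.35 / 1,985 − 1 = 0.076249 = 7.625%.

7.625%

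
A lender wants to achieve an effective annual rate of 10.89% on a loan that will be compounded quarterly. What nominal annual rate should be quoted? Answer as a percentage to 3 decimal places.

10.472%

(1 + r/4)^4 − 1 = 0.1089, so 1 + r/4 = 1.1089^(1/4).
r/4 = 0.026179, so r = 0.104716 = 10.472%.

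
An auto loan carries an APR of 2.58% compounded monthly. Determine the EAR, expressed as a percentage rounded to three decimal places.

EAR = (1 + 0.0258/12)^12 − 1.
= 1.026107 − 1 = 2.611%.

2.611%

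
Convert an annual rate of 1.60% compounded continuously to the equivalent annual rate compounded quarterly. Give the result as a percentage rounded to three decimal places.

EAR under continuous compounding: e^0.0160 − 1 = 0.016129.
Solve (1 + r/4)^4 = 1.016129: r/4 = 1.016129^(1/4) − 1 = 0.004008, so r = 0.016032 = 1.603%.

1.603%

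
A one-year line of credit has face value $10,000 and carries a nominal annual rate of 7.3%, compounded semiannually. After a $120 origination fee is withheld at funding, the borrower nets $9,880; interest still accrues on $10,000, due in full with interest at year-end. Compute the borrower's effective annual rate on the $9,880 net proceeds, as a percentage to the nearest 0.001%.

8.738%

Amount owed after one year: 10,000 × (1 + 0.073/2)^2 = 10,000 × 1.074332 = $10,743.32.
Effective rate on net proceeds: 10,743.32 / 9,880 − 1 = 0.087381 = 8.738%.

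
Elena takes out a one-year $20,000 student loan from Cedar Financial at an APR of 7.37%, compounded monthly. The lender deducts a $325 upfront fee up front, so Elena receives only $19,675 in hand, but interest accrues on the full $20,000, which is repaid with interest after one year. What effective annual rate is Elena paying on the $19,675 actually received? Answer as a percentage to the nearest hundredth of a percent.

Amount owed after one year: 20,000 × (1 + 0.0737/12)^12 = 20,000 × 1.076241 = $21,524.82.
Effective rate on net proceeds: 21,524.82 / 19,675 − 1 = 0.094019 = 9.40%.

9.40%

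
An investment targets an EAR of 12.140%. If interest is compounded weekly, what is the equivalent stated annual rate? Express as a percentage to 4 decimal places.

11.4704%

(1 + r/52)^52 − 1 = 0.12140, so 1 + r/52 = 1.12140^(1/52).
r/52 = 0.002206, so r = 0.114704 = 11.4704%.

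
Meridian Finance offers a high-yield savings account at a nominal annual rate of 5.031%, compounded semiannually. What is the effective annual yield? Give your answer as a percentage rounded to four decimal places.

5.0943%

EAR = (1 + 0.05031/2)^2 − 1.
= (1 + 0.025155)^2 − 1 = 1.050943 − 1 = 5.0943%.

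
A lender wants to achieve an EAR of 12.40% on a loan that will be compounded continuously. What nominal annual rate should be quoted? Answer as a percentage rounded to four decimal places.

11.6894%

Continuous: nominal r satisfies e^r − 1 = 0.1240.
r = ln(1 + 0.1240) = ln(1.1240) = 0.116894 = 11.6894%.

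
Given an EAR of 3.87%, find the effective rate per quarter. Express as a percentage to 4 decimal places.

0.9538%

The per-quarter rate i satisfies (1 + i)^4 = 1 + 0.0387.
i = 1.0387^(1/4) − 1 = 0.0095377 = 0.9538%.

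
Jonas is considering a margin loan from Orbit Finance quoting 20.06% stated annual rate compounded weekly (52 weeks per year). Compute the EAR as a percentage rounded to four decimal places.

EAR = (1 + 0.2006/52)^52 − 1.
= (1 + 0.003858)^52 − 1 = 1.221664 − 1 = 22.1664%.

22.1664%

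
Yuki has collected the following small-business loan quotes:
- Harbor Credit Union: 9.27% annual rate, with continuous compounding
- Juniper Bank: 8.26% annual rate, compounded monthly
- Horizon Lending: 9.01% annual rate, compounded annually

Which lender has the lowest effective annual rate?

Harbor Credit Union: e^0.0927 − 1 = 9.713%
Juniper Bank: (1 + 0.0826/12)^12 − 1 = 8.580%
Horizon Lending: compounded annually, EAR = 9.010%
The lowest effective annual rate is Juniper Bank at 8.580%.

Juniper Bank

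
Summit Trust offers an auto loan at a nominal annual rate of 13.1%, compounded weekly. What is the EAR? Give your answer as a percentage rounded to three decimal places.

EAR = (1 + 0.131/52)^52 − 1.
= (1 + 0.002519)^52 − 1 = 1.139780 − 1 = 13.978%.

13.978%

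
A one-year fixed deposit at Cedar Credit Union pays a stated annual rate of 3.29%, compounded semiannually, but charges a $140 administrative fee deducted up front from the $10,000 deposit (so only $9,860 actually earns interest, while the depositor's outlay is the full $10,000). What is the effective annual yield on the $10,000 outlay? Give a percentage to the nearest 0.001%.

1.871%

Value after one year: 9,860 × (1 + 0.0329/2)^2 = 9,860 × 1.033171 = $10,187.06.
Effective yield on the $10,000 outlay: 10,187.06 / 10,000 − 1 = 0.018706 = 1.871%.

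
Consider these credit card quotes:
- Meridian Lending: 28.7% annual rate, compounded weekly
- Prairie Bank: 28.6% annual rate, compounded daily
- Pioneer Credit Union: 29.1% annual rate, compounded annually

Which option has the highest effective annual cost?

Meridian Lending

Meridian Lending: (1 + 0.287/52)^52 − 1 = 33.137%
Prairie Bank: (1 + 0.286/365)^365 − 1 = 33.094%
Pioneer Credit Union: compounded annually, EAR = 29.100%
The highest effective annual rate is Meridian Lending at 33.137%.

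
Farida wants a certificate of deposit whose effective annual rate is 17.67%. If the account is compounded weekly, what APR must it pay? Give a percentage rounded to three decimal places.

(1 + r/52)^52 − 1 = 0.1767, so 1 + r/52 = 1.1767^(1/52).
r/52 = 0.003134, so r = 0.162969 = 16.297%.

16.297%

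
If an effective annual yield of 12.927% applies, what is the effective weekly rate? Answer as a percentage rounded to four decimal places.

The per-week rate i satisfies (1 + i)^52 = 1 + 0.12927.
i = 1.12927^(1/52) − 1 = 0.0023406 = 0.2341%.

0.2341%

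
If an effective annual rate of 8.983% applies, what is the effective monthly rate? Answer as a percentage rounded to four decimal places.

0.7194%

The per-month rate i satisfies (1 + i)^12 = 1 + 0.08983.
i = 1.08983^(1/12) − 1 = 0.0071942 = 0.7194%.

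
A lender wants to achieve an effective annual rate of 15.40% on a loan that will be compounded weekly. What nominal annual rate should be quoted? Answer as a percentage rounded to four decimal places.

(1 + r/52)^52 − 1 = 0.1540, so 1 + r/52 = 1.1540^(1/52).
r/52 = 0.002758, so r = 0.143432 = 14.3432%.

14.3432%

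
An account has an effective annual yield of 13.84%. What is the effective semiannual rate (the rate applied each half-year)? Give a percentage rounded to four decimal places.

The per-half-year rate i satisfies (1 + i)^2 = 1 + 0.1384.
i = 1.1384^(1/2) − 1 = 0.0669583 = 6.6958%.

6.6958%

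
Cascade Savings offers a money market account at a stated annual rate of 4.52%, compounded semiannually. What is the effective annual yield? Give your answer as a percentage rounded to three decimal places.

4.571%

EAR = (1 + 0.0452/2)^2 − 1.
= 1.045711 − 1 = 4.571%.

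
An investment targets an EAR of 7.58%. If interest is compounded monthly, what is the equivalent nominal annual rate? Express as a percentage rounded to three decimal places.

(1 + r/12)^12 − 1 = 0.0758, so 1 + r/12 = 1.0758^(1/12).
r/12 = 0.006107, so r = 0.073287 = 7.329%.

7.329%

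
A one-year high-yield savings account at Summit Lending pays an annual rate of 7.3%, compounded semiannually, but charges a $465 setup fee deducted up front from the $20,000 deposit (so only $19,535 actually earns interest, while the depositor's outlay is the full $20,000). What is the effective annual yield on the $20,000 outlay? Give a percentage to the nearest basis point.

4.94%

Value after one year: 19,535 × (1 + 0.073/2)^2 = 19,535 × 1.074332 = $20,987.08.
Effective yield on the $20,000 outlay: 20,987.08 / 20,000 − 1 = 0.049354 = 4.94%.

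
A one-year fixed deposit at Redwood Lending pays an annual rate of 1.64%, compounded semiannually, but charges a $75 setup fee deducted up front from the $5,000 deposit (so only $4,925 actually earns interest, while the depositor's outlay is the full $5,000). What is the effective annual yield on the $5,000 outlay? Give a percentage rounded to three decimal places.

0.122%

Value after one year: 4,925 × (1 + 0.0164/2)^2 = 4,925 × 1.016467 = $5,006.10.
Effective yield on the $5,000 outlay: 5,006.10 / 5,000 − 1 = 0.001220 = 0.122%.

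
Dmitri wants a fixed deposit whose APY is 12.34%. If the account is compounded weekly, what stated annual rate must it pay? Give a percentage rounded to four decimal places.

11.6490%

(1 + r/52)^52 − 1 = 0.1234, so 1 + r/52 = 1.1234^(1/52).
r/52 = 0.002240, so r = 0.116490 = 11.6490%.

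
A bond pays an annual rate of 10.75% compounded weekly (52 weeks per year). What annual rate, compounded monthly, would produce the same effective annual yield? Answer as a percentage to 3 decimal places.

EAR = (1 + 0.1075/52)^52 − 1 = 0.113367.
Solve (1 + r/12)^12 = 1.113367: r/12 = 1.113367^(1/12) − 1 = 0.008989, so r = 0.107871 = 10.787%.

10.787%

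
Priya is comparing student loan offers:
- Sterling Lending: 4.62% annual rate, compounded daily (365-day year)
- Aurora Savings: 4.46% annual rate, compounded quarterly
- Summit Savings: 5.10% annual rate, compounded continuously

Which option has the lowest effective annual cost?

Sterling Lending: (1 + 0.0462/365)^365 − 1 = 4.728%
Aurora Savings: (1 + 0.0446/4)^4 − 1 = 4.535%
Summit Savings: e^0.0510 − 1 = 5.232%
The lowest effective annual rate is Aurora Savings at 4.535%.

Aurora Savings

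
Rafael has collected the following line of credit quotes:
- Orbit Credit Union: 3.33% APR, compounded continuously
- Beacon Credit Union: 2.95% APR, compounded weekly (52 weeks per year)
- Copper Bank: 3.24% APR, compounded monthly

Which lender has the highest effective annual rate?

Orbit Credit Union

Orbit Credit Union: e^0.0333 − 1 = 3.386%
Beacon Credit Union: (1 + 0.0295/52)^52 − 1 = 2.993%
Copper Bank: (1 + 0.0324/12)^12 − 1 = 3.289%
The highest effective annual rate is Orbit Credit Union at 3.386%.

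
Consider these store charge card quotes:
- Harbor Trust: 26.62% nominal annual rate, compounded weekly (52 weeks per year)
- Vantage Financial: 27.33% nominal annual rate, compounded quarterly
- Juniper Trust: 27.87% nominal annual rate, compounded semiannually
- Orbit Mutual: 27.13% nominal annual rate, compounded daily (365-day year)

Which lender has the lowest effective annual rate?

Juniper Trust

Harbor Trust: (1 + 0.2662/52)^52 − 1 = 30.411%
Vantage Financial: (1 + 0.2733/4)^4 − 1 = 30.261%
Juniper Trust: (1 + 0.2787/2)^2 − 1 = 29.812%
Orbit Mutual: (1 + 0.2713/365)^365 − 1 = 31.154%
The lowest effective annual rate is Juniper Trust at 29.812%.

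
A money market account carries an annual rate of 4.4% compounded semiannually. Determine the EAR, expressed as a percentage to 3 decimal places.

EAR = (1 + 0.044/2)^2 − 1.
= (1 + 0.022000)^2 − 1 = 1.044484 − 1 = 4.448%.

4.448%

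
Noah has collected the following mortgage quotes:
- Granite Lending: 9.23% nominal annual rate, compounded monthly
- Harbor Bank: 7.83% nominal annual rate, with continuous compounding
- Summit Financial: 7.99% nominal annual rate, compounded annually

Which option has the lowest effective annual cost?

Granite Lending: (1 + 0.0923/12)^12 − 1 = 9.631%
Harbor Bank: e^0.0783 − 1 = 8.145%
Summit Financial: compounded annually, EAR = 7.990%
The lowest effective annual rate is Summit Financial at 7.990%.

Summit Financial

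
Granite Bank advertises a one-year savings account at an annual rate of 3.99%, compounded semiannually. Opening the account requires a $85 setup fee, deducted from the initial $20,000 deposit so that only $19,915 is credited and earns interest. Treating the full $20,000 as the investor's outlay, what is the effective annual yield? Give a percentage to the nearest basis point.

Value after one year: 19,915 × (1 + 0.0399/2)^2 = 19,915 × 1.040298 = $20,717.53.
Effective yield on the $20,000 outlay: 20,717.53 / 20,000 − 1 = 0.035877 = 3.59%.

3.59%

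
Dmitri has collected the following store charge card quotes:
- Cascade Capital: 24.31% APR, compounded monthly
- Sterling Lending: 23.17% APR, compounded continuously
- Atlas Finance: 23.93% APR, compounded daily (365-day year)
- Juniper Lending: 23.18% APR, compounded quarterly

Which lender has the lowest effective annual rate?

Juniper Lending

Cascade Capital: (1 + 0.2431/12)^12 − 1 = 27.210%
Sterling Lending: e^0.2317 − 1 = 26.074%
Atlas Finance: (1 + 0.2393/365)^365 − 1 = 27.026%
Juniper Lending: (1 + 0.2318/4)^4 − 1 = 25.274%
The lowest effective annual rate is Juniper Lending at 25.274%.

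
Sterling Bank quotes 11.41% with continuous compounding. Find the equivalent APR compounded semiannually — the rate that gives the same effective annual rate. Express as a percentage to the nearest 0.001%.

11.742%

EAR under continuous compounding: e^0.1141 − 1 = 0.120864.
Solve (1 + r/2)^2 = 1.120864: r/2 = 1.120864^(1/2) − 1 = 0.058709, so r = 0.117417 = 11.742%.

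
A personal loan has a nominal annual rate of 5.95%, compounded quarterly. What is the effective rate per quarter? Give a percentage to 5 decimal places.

1.48750%

With a nominal annual rate compounded quarterly, the periodic rate is the nominal rate divided by 4.
i = 0.0595 / 4 = 0.0148750 = 1.48750%.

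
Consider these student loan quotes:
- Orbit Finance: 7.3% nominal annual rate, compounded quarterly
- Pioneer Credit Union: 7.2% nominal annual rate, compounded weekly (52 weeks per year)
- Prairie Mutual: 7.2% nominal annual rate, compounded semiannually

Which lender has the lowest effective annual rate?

Prairie Mutual

Orbit Finance: (1 + 0.073/4)^4 − 1 = 7.502%
Pioneer Credit Union: (1 + 0.072/52)^52 − 1 = 7.460%
Prairie Mutual: (1 + 0.072/2)^2 − 1 = 7.330%
The lowest effective annual rate is Prairie Mutual at 7.330%.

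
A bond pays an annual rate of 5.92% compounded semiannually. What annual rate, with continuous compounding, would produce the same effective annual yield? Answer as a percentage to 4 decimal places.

5.8341%

EAR = (1 + 0.0592/2)^2 − 1 = 0.060076.
Equivalent continuous rate: r = ln(1 + 0.060076) = 0.058341 = 5.8341%.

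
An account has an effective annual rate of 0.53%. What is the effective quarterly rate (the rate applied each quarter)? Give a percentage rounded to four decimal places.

The per-quarter rate i satisfies (1 + i)^4 = 1 + 0.0053.
i = 1.0053^(1/4) − 1 = 0.0013224 = 0.1322%.

0.1322%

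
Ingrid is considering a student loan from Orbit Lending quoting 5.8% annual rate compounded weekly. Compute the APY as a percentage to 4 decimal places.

EAR = (1 + 0.058/52)^52 − 1.
= (1 + 0.001115)^52 − 1 = 1.059681 − 1 = 5.9681%.

5.9681%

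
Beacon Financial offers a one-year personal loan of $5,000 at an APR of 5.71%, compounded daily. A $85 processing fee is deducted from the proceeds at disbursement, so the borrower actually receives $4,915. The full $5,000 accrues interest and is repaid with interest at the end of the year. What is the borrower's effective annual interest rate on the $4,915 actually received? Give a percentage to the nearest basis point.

Amount owed after one year: 5,000 × (1 + 0.0571/365)^365 = 5,000 × 1.058757 = $5,293.78.
Effective rate on net proceeds: 5,293.78 / 4,915 − 1 = 0.077067 = 7.71%.

7.71%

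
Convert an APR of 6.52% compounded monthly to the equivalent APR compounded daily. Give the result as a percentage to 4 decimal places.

EAR = (1 + 0.0652/12)^12 − 1 = 0.067184.
Solve (1 + r/365)^365 = 1.067184: r/365 = 1.067184^(1/365) − 1 = 0.000178, so r = 0.065029 = 6.5029%.

6.5029%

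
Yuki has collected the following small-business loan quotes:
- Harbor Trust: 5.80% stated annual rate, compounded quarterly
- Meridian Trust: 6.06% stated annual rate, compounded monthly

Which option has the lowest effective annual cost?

Harbor Trust: (1 + 0.0580/4)^4 − 1 = 5.927%
Meridian Trust: (1 + 0.0606/12)^12 − 1 = 6.231%
The lowest effective annual rate is Harbor Trust at 5.927%.

Harbor Trust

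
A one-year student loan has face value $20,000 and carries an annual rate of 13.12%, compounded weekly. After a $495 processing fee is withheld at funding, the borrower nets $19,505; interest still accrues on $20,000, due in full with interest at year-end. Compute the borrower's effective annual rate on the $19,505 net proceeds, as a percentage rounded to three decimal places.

16.894%

Amount owed after one year: 20,000 × (1 + 0.1312/52)^52 = 20,000 × 1.140007 = $22,800.15.
Effective rate on net proceeds: 22,800.15 / 19,505 − 1 = 0.168939 = 16.894%.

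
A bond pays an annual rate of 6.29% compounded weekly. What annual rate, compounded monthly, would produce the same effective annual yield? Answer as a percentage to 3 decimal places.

EAR = (1 + 0.0629/52)^52 − 1 = 0.064880.
Solve (1 + r/12)^12 = 1.064880: r/12 = 1.064880^(1/12) − 1 = 0.005252, so r = 0.063027 = 6.303%.

6.303%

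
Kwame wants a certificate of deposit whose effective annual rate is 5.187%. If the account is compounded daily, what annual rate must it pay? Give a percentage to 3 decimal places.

(1 + r/365)^365 − 1 = 0.05187, so 1 + r/365 = 1.05187^(1/365).
r/365 = 0.000139, so r = 0.050573 = 5.057%.

5.057%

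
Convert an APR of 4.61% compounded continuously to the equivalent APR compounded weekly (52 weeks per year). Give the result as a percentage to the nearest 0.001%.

EAR under continuous compounding: e^0.0461 − 1 = 0.047179.
Solve (1 + r/52)^52 = 1.047179: r/52 = 1.047179^(1/52) − 1 = 0.000887, so r = 0.046120 = 4.612%.

4.612%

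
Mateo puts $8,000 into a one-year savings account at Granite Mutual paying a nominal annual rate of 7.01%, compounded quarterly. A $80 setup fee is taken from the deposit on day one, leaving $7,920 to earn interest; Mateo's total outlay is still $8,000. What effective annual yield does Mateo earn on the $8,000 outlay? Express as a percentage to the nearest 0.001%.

Value after one year: 7,920 × (1 + 0.0701/4)^4 = 7,920 × 1.071964 = $8,489.96.
Effective yield on the $8,000 outlay: 8,489.96 / 8,000 − 1 = 0.061245 = 6.124%.

6.124%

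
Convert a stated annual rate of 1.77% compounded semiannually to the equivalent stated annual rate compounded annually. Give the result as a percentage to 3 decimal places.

1.778%

EAR = (1 + 0.0177/2)^2 − 1 = 0.017778.
Compounded annually, the equivalent nominal rate is the EAR itself: 1.778%.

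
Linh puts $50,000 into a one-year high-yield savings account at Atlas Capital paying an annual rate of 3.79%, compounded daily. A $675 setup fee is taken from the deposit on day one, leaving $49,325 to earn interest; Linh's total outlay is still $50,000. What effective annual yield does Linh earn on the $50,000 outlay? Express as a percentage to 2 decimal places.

Value after one year: 49,325 × (1 + 0.0379/365)^365 = 49,325 × 1.038625 = $51,230.19.
Effective yield on the $50,000 outlay: 51,230.19 / 50,000 − 1 = 0.024604 = 2.46%.

2.46%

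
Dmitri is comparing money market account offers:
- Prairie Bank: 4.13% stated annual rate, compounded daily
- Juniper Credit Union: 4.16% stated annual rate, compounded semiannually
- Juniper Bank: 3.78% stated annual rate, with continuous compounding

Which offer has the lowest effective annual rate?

Prairie Bank: (1 + 0.0413/365)^365 − 1 = 4.216%
Juniper Credit Union: (1 + 0.0416/2)^2 − 1 = 4.203%
Juniper Bank: e^0.0378 − 1 = 3.852%
The lowest effective annual rate is Juniper Bank at 3.852%.

Juniper Bank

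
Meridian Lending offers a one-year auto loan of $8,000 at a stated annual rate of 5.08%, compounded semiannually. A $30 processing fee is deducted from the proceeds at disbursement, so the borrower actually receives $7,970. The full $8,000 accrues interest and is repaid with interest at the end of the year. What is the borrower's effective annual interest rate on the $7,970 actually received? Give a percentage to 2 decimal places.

5.54%

Amount owed after one year: 8,000 × (1 + 0.0508/2)^2 = 8,000 × 1.051445 = $8,411.56.
Effective rate on net proceeds: 8,411.56 / 7,970 − 1 = 0.055403 = 5.54%.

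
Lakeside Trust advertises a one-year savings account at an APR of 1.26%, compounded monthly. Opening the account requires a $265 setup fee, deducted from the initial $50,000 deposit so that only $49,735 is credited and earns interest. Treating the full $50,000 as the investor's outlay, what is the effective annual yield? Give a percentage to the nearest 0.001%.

Value after one year: 49,735 × (1 + 0.0126/12)^12 = 49,735 × 1.012673 = $50,365.29.
Effective yield on the $50,000 outlay: 50,365.29 / 50,000 − 1 = 0.007306 = 0.731%.

0.731%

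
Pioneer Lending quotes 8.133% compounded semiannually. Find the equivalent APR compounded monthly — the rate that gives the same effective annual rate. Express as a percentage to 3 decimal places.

7.999%

EAR = (1 + 0.08133/2)^2 − 1 = 0.082984.
Solve (1 + r/12)^12 = 1.082984: r/12 = 1.082984^(1/12) − 1 = 0.006665, so r = 0.079985 = 7.999%.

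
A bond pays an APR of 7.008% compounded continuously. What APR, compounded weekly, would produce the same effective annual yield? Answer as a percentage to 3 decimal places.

7.013%

EAR under continuous compounding: e^0.07008 − 1 = 0.072594.
Solve (1 + r/52)^52 = 1.072594: r/52 = 1.072594^(1/52) − 1 = 0.001349, so r = 0.070127 = 7.013%.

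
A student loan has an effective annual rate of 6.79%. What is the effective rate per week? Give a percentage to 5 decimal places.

The per-week rate i satisfies (1 + i)^52 = 1 + 0.0679.
i = 1.0679^(1/52) − 1 = 0.0012641 = 0.12641%.

0.12641%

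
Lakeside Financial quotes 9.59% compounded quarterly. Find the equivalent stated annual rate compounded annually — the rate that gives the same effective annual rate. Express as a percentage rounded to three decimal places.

EAR = (1 + 0.0959/4)^4 − 1 = 0.099404.
Compounded annually, the equivalent nominal rate is the EAR itself: 9.940%.

9.940%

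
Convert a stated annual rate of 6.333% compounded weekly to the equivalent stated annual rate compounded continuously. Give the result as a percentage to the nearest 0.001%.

6.329%

EAR = (1 + 0.06333/52)^52 − 1 = 0.065337.
Equivalent continuous rate: r = ln(1 + 0.065337) = 0.063291 = 6.329%.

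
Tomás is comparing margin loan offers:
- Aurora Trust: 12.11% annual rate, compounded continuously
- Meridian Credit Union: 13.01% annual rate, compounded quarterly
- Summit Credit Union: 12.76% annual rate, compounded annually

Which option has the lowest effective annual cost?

Summit Credit Union

Aurora Trust: e^0.1211 − 1 = 12.874%
Meridian Credit Union: (1 + 0.1301/4)^4 − 1 = 13.659%
Summit Credit Union: compounded annually, EAR = 12.760%
The lowest effective annual rate is Summit Credit Union at 12.760%.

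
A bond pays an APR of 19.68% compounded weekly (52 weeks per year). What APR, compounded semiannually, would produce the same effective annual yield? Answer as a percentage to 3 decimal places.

20.640%

EAR = (1 + 0.1968/52)^52 − 1 = 0.217048.
Solve (1 + r/2)^2 = 1.217048: r/2 = 1.217048^(1/2) − 1 = 0.103199, so r = 0.206398 = 20.640%.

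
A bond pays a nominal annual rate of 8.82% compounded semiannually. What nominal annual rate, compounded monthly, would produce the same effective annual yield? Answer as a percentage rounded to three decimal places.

8.662%

EAR = (1 + 0.0882/2)^2 − 1 = 0.090145.
Solve (1 + r/12)^12 = 1.090145: r/12 = 1.090145^(1/12) − 1 = 0.007218, so r = 0.086622 = 8.662%.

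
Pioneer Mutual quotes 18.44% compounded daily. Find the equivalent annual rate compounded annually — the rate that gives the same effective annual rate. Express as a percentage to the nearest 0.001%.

EAR = (1 + 0.1844/365)^365 − 1 = 0.202441.
Compounded annually, the equivalent nominal rate is the EAR itself: 20.244%.

20.244%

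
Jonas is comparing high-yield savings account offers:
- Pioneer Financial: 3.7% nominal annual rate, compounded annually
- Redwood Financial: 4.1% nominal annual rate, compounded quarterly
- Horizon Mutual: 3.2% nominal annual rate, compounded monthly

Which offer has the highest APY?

Pioneer Financial: compounded annually, EAR = 3.700%
Redwood Financial: (1 + 0.041/4)^4 − 1 = 4.163%
Horizon Mutual: (1 + 0.032/12)^12 − 1 = 3.247%
The highest effective annual rate is Redwood Financial at 4.163%.

Redwood Financial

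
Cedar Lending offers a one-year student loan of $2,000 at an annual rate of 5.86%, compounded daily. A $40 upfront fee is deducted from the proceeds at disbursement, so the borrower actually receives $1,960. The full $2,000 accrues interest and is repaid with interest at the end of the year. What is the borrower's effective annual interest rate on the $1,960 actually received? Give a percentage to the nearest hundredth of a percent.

8.20%

Amount owed after one year: 2,000 × (1 + 0.0586/365)^365 = 2,000 × 1.060346 = $2,120.69.
Effective rate on net proceeds: 2,120.69 / 1,960 − 1 = 0.081986 = 8.20%.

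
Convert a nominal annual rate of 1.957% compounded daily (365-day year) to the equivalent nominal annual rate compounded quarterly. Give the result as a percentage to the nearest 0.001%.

1.962%

EAR = (1 + 0.01957/365)^365 − 1 = 0.019762.
Solve (1 + r/4)^4 = 1.019762: r/4 = 1.019762^(1/4) − 1 = 0.004904, so r = 0.019617 = 1.962%.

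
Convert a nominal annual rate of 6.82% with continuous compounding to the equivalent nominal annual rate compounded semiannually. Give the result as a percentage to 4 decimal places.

6.9376%

EAR under continuous compounding: e^0.0682 − 1 = 0.070579.
Solve (1 + r/2)^2 = 1.070579: r/2 = 1.070579^(1/2) − 1 = 0.034688, so r = 0.069376 = 6.9376%.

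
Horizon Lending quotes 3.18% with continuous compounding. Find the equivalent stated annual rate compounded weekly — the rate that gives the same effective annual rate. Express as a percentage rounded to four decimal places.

3.1810%

EAR under continuous compounding: e^0.0318 − 1 = 0.032311.
Solve (1 + r/52)^52 = 1.032311: r/52 = 1.032311^(1/52) − 1 = 0.000612, so r = 0.031810 = 3.1810%.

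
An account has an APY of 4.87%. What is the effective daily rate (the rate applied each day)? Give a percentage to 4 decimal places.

0.0130%

The per-day rate i satisfies (1 + i)^365 = 1 + 0.0487.
i = 1.0487^(1/365) − 1 = 0.0001303 = 0.0130%.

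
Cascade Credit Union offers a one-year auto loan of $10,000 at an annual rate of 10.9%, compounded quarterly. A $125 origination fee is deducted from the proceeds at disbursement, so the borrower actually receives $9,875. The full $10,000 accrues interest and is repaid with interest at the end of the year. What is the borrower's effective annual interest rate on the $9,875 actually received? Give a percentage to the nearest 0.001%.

12.763%

Amount owed after one year: 10,000 × (1 + 0.109/4)^4 = 10,000 × 1.113537 = $11,135.37.
Effective rate on net proceeds: 11,135.37 / 9,875 − 1 = 0.127632 = 12.763%.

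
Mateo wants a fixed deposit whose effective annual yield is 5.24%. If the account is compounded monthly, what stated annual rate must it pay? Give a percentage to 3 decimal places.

5.118%

(1 + r/12)^12 − 1 = 0.0524, so 1 + r/12 = 1.0524^(1/12).
r/12 = 0.004265, so r = 0.051182 = 5.118%.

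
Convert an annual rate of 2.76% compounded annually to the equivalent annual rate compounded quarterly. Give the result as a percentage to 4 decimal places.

Compounded annually, EAR = nominal = 0.027600.
Solve (1 + r/4)^4 = 1.027600: r/4 = 1.027600^(1/4) − 1 = 0.006830, so r = 0.027319 = 2.7319%.

2.7319%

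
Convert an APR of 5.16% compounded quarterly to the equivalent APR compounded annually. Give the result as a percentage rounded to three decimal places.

5.261%

EAR = (1 + 0.0516/4)^4 − 1 = 0.052607.
Compounded annually, the equivalent nominal rate is the EAR itself: 5.261%.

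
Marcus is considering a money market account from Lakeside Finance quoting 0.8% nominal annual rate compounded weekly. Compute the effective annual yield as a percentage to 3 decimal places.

EAR = (1 + 0.008/52)^52 − 1.
= 1.008031 − 1 = 0.803%.

0.803%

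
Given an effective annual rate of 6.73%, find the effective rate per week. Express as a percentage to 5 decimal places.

0.12533%

The per-week rate i satisfies (1 + i)^52 = 1 + 0.0673.
i = 1.0673^(1/52) − 1 = 0.0012533 = 0.12533%.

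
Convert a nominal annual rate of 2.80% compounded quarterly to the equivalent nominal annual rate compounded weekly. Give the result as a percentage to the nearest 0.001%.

EAR = (1 + 0.0280/4)^4 − 1 = 0.028295.
Solve (1 + r/52)^52 = 1.028295: r/52 = 1.028295^(1/52) − 1 = 0.000537, so r = 0.027910 = 2.791%.

2.791%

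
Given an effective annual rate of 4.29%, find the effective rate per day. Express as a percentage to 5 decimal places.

0.01151%

The per-day rate i satisfies (1 + i)^365 = 1 + 0.0429.
i = 1.0429^(1/365) − 1 = 0.0001151 = 0.01151%.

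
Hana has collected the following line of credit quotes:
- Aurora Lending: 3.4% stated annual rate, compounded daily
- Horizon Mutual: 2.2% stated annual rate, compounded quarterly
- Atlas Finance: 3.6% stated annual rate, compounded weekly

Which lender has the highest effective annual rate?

Aurora Lending: (1 + 0.034/365)^365 − 1 = 3.458%
Horizon Mutual: (1 + 0.022/4)^4 − 1 = 2.218%
Atlas Finance: (1 + 0.036/52)^52 − 1 = 3.664%
The highest effective annual rate is Atlas Finance at 3.664%.

Atlas Finance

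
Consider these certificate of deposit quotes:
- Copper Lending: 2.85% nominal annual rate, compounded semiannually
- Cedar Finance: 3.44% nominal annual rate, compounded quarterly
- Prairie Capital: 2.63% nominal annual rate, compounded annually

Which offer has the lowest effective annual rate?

Prairie Capital

Copper Lending: (1 + 0.0285/2)^2 − 1 = 2.870%
Cedar Finance: (1 + 0.0344/4)^4 − 1 = 3.485%
Prairie Capital: compounded annually, EAR = 2.630%
The lowest effective annual rate is Prairie Capital at 2.630%.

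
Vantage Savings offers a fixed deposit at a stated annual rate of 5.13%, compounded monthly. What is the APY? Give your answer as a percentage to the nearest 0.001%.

EAR = (1 + 0.0513/12)^12 − 1.
= (1 + 0.004275)^12 − 1 = 1.052524 − 1 = 5.252%.

5.252%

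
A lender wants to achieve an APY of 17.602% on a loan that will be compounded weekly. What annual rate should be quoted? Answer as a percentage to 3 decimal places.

(1 + r/52)^52 − 1 = 0.17602, so 1 + r/52 = 1.17602^(1/52).
r/52 = 0.003123, so r = 0.162389 = 16.239%.

16.239%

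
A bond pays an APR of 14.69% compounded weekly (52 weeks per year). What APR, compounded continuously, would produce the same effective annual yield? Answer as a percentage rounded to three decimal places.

14.669%

EAR = (1 + 0.1469/52)^52 − 1 = 0.157998.
Equivalent continuous rate: r = ln(1 + 0.157998) = 0.146693 = 14.669%.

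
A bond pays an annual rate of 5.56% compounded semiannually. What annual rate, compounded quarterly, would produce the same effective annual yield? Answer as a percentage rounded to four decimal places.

5.5219%

EAR = (1 + 0.0556/2)^2 − 1 = 0.056373.
Solve (1 + r/4)^4 = 1.056373: r/4 = 1.056373^(1/4) − 1 = 0.013805, so r = 0.055219 = 5.5219%.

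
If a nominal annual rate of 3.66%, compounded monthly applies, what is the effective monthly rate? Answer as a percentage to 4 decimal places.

0.3050%

With a nominal annual rate compounded monthly, the periodic rate is the nominal rate divided by 12.
i = 0.0366 / 12 = 0.0030500 = 0.3050%.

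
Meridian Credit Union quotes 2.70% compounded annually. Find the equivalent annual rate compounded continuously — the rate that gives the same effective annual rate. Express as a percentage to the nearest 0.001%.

2.664%

Compounded annually, EAR = nominal = 0.027000.
Equivalent continuous rate: r = ln(1 + 0.027000) = 0.026642 = 2.664%.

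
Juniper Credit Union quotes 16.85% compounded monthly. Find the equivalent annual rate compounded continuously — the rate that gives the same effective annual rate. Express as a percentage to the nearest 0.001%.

16.733%

EAR = (1 + 0.1685/12)^12 − 1 = 0.182142.
Equivalent continuous rate: r = ln(1 + 0.182142) = 0.167328 = 16.733%.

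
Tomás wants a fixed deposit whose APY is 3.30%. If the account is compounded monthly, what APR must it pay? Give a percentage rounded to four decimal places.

(1 + r/12)^12 − 1 = 0.0330, so 1 + r/12 = 1.0330^(1/12).
r/12 = 0.002709, so r = 0.032511 = 3.2511%.

3.2511%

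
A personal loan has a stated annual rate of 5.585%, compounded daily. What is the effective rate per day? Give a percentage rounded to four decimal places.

0.0153%

With a nominal annual rate compounded daily, the periodic rate is the nominal rate divided by 365.
i = 0.05585 / 365 = 0.0001530 = 0.0153%.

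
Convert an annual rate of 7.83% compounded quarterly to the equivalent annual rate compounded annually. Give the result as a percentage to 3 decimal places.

8.063%

EAR = (1 + 0.0783/4)^4 − 1 = 0.080629.
Compounded annually, the equivalent nominal rate is the EAR itself: 8.063%.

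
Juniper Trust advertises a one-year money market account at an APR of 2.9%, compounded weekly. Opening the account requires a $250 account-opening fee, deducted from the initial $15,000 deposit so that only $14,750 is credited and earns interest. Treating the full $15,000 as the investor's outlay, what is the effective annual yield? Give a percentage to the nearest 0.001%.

Value after one year: 14,750 × (1 + 0.029/52)^52 = 14,750 × 1.029416 = $15,183.89.
Effective yield on the $15,000 outlay: 15,183.89 / 15,000 − 1 = 0.012259 = 1.226%.

1.226%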